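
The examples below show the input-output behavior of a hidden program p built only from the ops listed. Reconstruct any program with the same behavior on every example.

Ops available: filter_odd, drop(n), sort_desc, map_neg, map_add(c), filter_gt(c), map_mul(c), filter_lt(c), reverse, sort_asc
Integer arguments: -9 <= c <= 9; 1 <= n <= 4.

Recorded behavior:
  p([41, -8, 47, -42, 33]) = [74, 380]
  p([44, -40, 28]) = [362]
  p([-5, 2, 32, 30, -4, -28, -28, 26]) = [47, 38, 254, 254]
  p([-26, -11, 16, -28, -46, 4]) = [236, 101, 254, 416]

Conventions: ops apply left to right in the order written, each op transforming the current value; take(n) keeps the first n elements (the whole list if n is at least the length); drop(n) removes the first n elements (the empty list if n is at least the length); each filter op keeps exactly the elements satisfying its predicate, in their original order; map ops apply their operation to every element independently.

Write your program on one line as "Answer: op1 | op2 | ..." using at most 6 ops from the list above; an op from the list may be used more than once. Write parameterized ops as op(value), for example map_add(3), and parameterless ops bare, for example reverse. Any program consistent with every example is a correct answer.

map_mul(9) | map_add(-7) | map_add(5) | map_neg | filter_gt(2)

Check, running the answer program on each example:
  [41, -8, 47, -42, 33] -> [369, -72, 423, -378, 297] -> [362, -79, 416, -385, 290] -> [367, -74, 421, -380, 295] -> [-367, 74, -421, 380, -295] -> [74, 380]
  [44, -40, 28] -> [396, -360, 252] -> [389, -367, 245] -> [394, -362, 250] -> [-394, 362, -250] -> [362]
  [-5, 2, 32, 30, -4, -28, -28, 26] -> [-45, 18, 288, 270, -36, -252, -252, 234] -> [-52, 11, 281, 263, -43, -259, -259, 227] -> [-47, 16, 286, 268, -38, -254, -254, 232] -> [47, -16, -286, -268, 38, 254, 254, -232] -> [47, 38, 254, 254]
  [-26, -11, 16, -28, -46, 4] -> [-234, -99, 144, -252, -414, 36] -> [-241, -106, 137, -259, -421, 29] -> [-236, -101, 142, -254, -416, 34] -> [236, 101, -142, 254, 416, -34] -> [236, 101, 254, 416]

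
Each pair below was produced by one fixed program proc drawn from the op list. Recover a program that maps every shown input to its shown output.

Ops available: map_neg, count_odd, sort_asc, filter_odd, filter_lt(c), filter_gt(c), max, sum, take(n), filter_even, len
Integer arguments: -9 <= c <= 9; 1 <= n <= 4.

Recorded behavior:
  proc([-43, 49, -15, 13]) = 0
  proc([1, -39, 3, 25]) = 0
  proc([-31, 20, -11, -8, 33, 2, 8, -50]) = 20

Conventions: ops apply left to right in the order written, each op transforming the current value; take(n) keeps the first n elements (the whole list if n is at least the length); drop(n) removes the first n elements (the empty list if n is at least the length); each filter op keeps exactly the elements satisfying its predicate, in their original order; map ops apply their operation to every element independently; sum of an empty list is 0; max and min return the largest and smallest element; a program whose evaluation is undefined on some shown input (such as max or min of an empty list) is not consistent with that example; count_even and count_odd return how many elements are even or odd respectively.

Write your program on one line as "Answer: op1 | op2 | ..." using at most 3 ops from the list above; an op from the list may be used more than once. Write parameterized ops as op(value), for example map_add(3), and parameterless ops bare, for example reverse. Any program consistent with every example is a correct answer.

take(2) | filter_even | sum

Check, running the answer program on each example:
  [-43, 49, -15, 13] -> [-43, 49] -> [] -> 0
  [1, -39, 3, 25] -> [1, -39] -> [] -> 0
  [-31, 20, -11, -8, 33, 2, 8, -50] -> [-31, 20] -> [20] -> 20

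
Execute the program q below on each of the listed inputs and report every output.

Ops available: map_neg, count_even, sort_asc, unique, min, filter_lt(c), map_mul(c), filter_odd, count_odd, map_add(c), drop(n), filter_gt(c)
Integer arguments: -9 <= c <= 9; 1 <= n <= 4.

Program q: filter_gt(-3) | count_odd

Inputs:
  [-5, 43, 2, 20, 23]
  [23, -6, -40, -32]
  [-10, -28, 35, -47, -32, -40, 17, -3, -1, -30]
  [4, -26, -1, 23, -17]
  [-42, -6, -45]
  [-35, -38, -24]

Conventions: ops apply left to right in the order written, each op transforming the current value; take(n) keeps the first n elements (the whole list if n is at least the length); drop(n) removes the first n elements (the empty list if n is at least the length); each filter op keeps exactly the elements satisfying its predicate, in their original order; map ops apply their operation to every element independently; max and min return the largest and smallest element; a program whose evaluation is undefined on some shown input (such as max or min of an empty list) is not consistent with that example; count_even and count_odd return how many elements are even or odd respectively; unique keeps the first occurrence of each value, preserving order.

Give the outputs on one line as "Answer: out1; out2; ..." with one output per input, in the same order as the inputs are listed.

Execution, op by op:
  [-5, 43, 2, 20, 23] -> [43, 2, 20, 23] -> 2
  [23, -6, -40, -32] -> [23] -> 1
  [-10, -28, 35, -47, -32, -40, 17, -3, -1, -30] -> [35, 17, -1] -> 3
  [4, -26, -1, 23, -17] -> [4, -1, 23] -> 2
  [-42, -6, -45] -> [] -> 0
  [-35, -38, -24] -> [] -> 0

2; 1; 3; 2; 0; 0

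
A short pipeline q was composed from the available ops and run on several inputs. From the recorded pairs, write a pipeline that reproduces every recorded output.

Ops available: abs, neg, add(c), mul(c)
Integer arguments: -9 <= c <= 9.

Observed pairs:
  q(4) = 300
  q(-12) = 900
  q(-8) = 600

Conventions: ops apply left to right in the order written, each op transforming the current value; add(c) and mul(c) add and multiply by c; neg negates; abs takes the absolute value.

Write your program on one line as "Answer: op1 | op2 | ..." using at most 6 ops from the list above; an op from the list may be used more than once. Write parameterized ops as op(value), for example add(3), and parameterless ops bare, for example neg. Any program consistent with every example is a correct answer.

mul(3) | mul(5) | mul(5) | neg | abs

Check, running the answer program on each example:
  4 -> 12 -> 60 -> 300 -> -300 -> 300
  -12 -> -36 -> -180 -> -900 -> 900 -> 900
  -8 -> -24 -> -120 -> -600 -> 600 -> 600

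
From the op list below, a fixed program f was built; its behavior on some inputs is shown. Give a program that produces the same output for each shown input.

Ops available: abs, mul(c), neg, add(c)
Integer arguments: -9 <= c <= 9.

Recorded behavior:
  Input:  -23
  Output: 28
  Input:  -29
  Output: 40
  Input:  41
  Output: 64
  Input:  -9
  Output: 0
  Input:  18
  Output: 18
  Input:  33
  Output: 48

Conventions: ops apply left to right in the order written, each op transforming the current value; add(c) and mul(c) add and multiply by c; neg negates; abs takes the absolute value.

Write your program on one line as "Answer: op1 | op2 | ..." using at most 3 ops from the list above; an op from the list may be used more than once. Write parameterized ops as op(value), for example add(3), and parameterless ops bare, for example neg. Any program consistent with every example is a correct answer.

abs | add(-9) | mul(2)

Check, running the answer program on each example:
  -23 -> 23 -> 14 -> 28
  -29 -> 29 -> 20 -> 40
  41 -> 41 -> 32 -> 64
  -9 -> 9 -> 0 -> 0
  18 -> 18 -> 9 -> 18
  33 -> 33 -> 24 -> 48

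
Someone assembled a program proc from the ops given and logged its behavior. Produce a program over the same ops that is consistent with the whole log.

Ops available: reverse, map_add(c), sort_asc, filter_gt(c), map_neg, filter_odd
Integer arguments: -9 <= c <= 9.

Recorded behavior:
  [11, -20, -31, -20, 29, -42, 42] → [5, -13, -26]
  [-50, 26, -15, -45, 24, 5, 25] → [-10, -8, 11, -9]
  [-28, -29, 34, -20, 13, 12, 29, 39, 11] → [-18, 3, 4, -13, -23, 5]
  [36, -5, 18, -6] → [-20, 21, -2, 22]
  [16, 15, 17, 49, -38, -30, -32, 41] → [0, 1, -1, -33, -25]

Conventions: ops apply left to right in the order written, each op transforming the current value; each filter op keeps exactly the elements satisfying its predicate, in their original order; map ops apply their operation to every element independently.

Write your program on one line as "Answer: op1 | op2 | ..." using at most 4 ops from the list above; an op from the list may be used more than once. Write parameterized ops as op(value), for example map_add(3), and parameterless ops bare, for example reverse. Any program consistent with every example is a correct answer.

filter_gt(-7) | map_add(-7) | map_neg | map_add(9)

Check, running the answer program on each example:
  [11, -20, -31, -20, 29, -42, 42] -> [11, 29, 42] -> [4, 22, 35] -> [-4, -22, -35] -> [5, -13, -26]
  [-50, 26, -15, -45, 24, 5, 25] -> [26, 24, 5, 25] -> [19, 17, -2, 18] -> [-19, -17, 2, -18] -> [-10, -8, 11, -9]
  [-28, -29, 34, -20, 13, 12, 29, 39, 11] -> [34, 13, 12, 29, 39, 11] -> [27, 6, 5, 22, 32, 4] -> [-27, -6, -5, -22, -32, -4] -> [-18, 3, 4, -13, -23, 5]
  [36, -5, 18, -6] -> [36, -5, 18, -6] -> [29, -12, 11, -13] -> [-29, 12, -11, 13] -> [-20, 21, -2, 22]
  [16, 15, 17, 49, -38, -30, -32, 41] -> [16, 15, 17, 49, 41] -> [9, 8, 10, 42, 34] -> [-9, -8, -10, -42, -34] -> [0, 1, -1, -33, -25]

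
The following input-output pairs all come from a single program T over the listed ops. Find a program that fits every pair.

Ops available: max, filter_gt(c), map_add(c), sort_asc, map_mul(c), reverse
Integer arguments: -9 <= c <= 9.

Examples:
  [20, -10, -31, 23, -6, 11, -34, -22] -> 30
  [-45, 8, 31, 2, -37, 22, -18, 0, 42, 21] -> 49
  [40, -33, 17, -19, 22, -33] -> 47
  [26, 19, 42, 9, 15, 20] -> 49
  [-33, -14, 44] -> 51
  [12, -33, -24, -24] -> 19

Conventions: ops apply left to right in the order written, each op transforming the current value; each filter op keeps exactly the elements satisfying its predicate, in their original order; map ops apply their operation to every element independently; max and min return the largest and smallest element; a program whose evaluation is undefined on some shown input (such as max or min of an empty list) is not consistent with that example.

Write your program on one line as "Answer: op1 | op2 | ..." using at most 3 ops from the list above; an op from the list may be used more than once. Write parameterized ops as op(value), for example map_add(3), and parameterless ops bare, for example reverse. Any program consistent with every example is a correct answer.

map_add(7) | max

Check, running the answer program on each example:
  [20, -10, -31, 23, -6, 11, -34, -22] -> [27, -3, -24, 30, 1, 18, -27, -15] -> 30
  [-45, 8, 31, 2, -37, 22, -18, 0, 42, 21] -> [-38, 15, 38, 9, -30, 29, -11, 7, 49, 28] -> 49
  [40, -33, 17, -19, 22, -33] -> [47, -26, 24, -12, 29, -26] -> 47
  [26, 19, 42, 9, 15, 20] -> [33, 26, 49, 16, 22, 27] -> 49
  [-33, -14, 44] -> [-26, -7, 51] -> 51
  [12, -33, -24, -24] -> [19, -26, -17, -17] -> 19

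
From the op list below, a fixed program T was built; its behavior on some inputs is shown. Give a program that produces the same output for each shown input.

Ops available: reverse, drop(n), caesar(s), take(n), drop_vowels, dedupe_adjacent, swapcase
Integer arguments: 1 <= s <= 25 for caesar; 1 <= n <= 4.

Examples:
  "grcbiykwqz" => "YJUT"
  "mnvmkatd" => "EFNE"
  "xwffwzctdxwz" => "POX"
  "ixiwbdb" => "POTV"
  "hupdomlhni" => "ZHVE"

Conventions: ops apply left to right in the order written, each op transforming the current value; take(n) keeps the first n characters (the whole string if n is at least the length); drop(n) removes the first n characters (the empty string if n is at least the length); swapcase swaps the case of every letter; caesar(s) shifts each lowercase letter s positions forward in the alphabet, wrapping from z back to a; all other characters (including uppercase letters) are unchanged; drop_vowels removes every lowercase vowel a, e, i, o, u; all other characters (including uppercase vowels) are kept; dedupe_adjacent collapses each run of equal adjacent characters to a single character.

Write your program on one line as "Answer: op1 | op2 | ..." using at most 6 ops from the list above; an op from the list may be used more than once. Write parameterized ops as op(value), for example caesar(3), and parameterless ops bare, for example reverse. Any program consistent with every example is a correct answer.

drop_vowels | caesar(18) | take(4) | dedupe_adjacent | swapcase

Check, running the answer program on each example:
  "grcbiykwqz" -> "grcbykwqz" -> "yjutqcoir" -> "yjut" -> "yjut" -> "YJUT"
  "mnvmkatd" -> "mnvmktd" -> "efneclv" -> "efne" -> "efne" -> "EFNE"
  "xwffwzctdxwz" -> "xwffwzctdxwz" -> "poxxorulvpor" -> "poxx" -> "pox" -> "POX"
  "ixiwbdb" -> "xwbdb" -> "potvt" -> "potv" -> "potv" -> "POTV"
  "hupdomlhni" -> "hpdmlhn" -> "zhvedzf" -> "zhve" -> "zhve" -> "ZHVE"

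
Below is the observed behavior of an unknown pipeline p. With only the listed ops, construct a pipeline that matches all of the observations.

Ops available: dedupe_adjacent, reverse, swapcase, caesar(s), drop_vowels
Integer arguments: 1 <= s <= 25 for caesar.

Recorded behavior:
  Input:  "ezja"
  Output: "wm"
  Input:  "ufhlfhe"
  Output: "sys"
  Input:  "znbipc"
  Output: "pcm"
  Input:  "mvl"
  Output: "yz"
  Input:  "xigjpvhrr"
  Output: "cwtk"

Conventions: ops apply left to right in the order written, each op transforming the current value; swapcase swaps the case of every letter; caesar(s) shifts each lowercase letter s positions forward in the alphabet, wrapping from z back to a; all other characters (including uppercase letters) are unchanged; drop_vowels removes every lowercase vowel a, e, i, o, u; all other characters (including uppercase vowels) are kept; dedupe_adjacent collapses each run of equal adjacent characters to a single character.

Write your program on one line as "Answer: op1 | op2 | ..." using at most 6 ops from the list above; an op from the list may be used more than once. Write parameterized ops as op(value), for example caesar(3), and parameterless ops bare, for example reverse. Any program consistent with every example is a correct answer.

drop_vowels | caesar(23) | caesar(16) | drop_vowels | reverse

Check, running the answer program on each example:
  "ezja" -> "zj" -> "wg" -> "mw" -> "mw" -> "wm"
  "ufhlfhe" -> "fhlfh" -> "ceice" -> "suysu" -> "sys" -> "sys"
  "znbipc" -> "znbpc" -> "wkymz" -> "maocp" -> "mcp" -> "pcm"
  "mvl" -> "mvl" -> "jsi" -> "ziy" -> "zy" -> "yz"
  "xigjpvhrr" -> "xgjpvhrr" -> "udgmseoo" -> "ktwciuee" -> "ktwc" -> "cwtk"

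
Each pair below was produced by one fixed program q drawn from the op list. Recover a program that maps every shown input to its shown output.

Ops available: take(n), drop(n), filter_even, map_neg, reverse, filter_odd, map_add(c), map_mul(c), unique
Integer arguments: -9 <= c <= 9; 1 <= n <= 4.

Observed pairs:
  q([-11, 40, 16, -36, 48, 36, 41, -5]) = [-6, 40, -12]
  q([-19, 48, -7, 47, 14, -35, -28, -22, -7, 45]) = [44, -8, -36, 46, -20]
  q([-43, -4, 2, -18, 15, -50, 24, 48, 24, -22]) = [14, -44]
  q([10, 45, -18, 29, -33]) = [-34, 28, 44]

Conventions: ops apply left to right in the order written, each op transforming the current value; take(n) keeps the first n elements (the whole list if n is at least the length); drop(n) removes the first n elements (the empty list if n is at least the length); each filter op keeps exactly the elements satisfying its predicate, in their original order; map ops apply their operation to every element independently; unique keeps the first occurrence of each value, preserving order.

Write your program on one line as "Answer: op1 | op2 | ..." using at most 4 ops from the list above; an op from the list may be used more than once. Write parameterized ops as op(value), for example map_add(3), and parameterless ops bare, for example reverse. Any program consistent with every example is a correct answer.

filter_odd | reverse | map_add(-1) | unique

Check, running the answer program on each example:
  [-11, 40, 16, -36, 48, 36, 41, -5] -> [-11, 41, -5] -> [-5, 41, -11] -> [-6, 40, -12] -> [-6, 40, -12]
  [-19, 48, -7, 47, 14, -35, -28, -22, -7, 45] -> [-19, -7, 47, -35, -7, 45] -> [45, -7, -35, 47, -7, -19] -> [44, -8, -36, 46, -8, -20] -> [44, -8, -36, 46, -20]
  [-43, -4, 2, -18, 15, -50, 24, 48, 24, -22] -> [-43, 15] -> [15, -43] -> [14, -44] -> [14, -44]
  [10, 45, -18, 29, -33] -> [45, 29, -33] -> [-33, 29, 45] -> [-34, 28, 44] -> [-34, 28, 44]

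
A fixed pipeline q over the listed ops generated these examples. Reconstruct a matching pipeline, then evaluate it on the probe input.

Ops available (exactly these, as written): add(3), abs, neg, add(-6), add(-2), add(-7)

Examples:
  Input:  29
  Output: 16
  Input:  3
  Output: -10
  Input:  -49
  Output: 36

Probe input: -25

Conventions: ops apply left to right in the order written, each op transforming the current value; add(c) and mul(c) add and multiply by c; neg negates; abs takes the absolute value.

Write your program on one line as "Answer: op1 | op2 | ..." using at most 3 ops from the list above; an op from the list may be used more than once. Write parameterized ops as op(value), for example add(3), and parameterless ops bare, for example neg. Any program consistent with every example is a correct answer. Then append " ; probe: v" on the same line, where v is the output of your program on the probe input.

abs | add(-6) | add(-7) ; probe: 12

Check, running the answer program on each example:
  29 -> 29 -> 23 -> 16
  3 -> 3 -> -3 -> -10
  -49 -> 49 -> 43 -> 36
  probe: -25 -> 25 -> 19 -> 12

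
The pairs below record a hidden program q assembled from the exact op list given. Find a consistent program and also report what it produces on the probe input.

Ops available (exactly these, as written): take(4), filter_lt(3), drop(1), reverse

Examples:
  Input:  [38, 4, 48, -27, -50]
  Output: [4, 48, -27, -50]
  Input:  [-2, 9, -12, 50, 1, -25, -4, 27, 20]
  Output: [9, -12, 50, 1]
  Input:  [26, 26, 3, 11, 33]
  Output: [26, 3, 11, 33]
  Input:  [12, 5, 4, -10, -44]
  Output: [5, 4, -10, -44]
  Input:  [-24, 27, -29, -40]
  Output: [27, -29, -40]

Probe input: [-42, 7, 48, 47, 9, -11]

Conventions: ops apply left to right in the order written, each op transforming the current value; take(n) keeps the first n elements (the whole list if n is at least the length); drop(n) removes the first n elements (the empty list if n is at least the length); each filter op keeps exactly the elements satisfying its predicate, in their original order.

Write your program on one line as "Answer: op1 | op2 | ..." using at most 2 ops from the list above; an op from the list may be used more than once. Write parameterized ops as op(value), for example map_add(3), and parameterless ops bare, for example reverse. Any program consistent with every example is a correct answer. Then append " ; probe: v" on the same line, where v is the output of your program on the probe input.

drop(1) | take(4) ; probe: [7, 48, 47, 9]

Check, running the answer program on each example:
  [38, 4, 48, -27, -50] -> [4, 48, -27, -50] -> [4, 48, -27, -50]
  [-2, 9, -12, 50, 1, -25, -4, 27, 20] -> [9, -12, 50, 1, -25, -4, 27, 20] -> [9, -12, 50, 1]
  [26, 26, 3, 11, 33] -> [26, 3, 11, 33] -> [26, 3, 11, 33]
  [12, 5, 4, -10, -44] -> [5, 4, -10, -44] -> [5, 4, -10, -44]
  [-24, 27, -29, -40] -> [27, -29, -40] -> [27, -29, -40]
  probe: [-42, 7, 48, 47, 9, -11] -> [7, 48, 47, 9, -11] -> [7, 48, 47, 9]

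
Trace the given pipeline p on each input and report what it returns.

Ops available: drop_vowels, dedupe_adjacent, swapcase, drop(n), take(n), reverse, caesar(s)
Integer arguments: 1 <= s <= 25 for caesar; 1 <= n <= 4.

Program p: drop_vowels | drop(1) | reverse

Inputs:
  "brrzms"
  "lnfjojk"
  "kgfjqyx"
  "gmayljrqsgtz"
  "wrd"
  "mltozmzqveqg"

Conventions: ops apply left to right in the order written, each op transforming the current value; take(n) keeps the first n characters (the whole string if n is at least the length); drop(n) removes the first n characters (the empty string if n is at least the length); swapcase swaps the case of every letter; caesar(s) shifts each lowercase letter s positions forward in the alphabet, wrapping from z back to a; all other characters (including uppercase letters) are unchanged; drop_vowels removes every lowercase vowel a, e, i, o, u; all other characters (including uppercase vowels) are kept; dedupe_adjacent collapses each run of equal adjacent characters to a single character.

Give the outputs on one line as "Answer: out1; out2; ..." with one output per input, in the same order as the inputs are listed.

Execution, op by op:
  "brrzms" -> "brrzms" -> "rrzms" -> "smzrr"
  "lnfjojk" -> "lnfjjk" -> "nfjjk" -> "kjjfn"
  "kgfjqyx" -> "kgfjqyx" -> "gfjqyx" -> "xyqjfg"
  "gmayljrqsgtz" -> "gmyljrqsgtz" -> "myljrqsgtz" -> "ztgsqrjlym"
  "wrd" -> "wrd" -> "rd" -> "dr"
  "mltozmzqveqg" -> "mltzmzqvqg" -> "ltzmzqvqg" -> "gqvqzmztl"

"smzrr"; "kjjfn"; "xyqjfg"; "ztgsqrjlym"; "dr"; "gqvqzmztl"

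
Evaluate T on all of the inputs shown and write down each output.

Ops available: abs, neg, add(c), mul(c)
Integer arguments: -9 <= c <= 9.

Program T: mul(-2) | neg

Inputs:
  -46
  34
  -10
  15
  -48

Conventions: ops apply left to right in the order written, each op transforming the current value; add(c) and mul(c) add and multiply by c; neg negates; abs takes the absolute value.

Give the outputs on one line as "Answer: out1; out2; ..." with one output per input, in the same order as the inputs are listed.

-92; 68; -20; 30; -96

Execution, op by op:
  -46 -> 92 -> -92
  34 -> -68 -> 68
  -10 -> 20 -> -20
  15 -> -30 -> 30
  -48 -> 96 -> -96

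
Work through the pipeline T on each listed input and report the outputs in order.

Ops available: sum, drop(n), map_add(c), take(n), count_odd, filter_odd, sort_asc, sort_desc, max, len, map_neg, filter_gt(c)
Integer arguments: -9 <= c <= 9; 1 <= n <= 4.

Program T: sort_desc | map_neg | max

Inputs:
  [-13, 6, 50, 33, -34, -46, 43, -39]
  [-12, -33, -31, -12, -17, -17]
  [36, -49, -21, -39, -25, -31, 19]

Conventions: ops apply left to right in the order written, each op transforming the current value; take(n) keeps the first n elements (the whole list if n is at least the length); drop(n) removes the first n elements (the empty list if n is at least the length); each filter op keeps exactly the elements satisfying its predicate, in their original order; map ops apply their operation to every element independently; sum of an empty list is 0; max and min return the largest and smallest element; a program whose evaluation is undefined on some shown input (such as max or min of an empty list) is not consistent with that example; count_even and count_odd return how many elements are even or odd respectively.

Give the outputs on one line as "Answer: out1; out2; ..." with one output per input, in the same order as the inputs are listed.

46; 33; 49

Execution, op by op:
  [-13, 6, 50, 33, -34, -46, 43, -39] -> [50, 43, 33, 6, -13, -34, -39, -46] -> [-50, -43, -33, -6, 13, 34, 39, 46] -> 46
  [-12, -33, -31, -12, -17, -17] -> [-12, -12, -17, -17, -31, -33] -> [12, 12, 17, 17, 31, 33] -> 33
  [36, -49, -21, -39, -25, -31, 19] -> [36, 19, -21, -25, -31, -39, -49] -> [-36, -19, 21, 25, 31, 39, 49] -> 49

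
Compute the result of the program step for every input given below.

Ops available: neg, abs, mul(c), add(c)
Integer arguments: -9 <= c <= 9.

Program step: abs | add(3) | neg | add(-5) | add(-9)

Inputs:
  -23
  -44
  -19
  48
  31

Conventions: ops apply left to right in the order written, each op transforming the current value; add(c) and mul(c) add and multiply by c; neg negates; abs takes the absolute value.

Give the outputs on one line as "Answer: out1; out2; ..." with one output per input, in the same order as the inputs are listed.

Execution, op by op:
  -23 -> 23 -> 26 -> -26 -> -31 -> -40
  -44 -> 44 -> 47 -> -47 -> -52 -> -61
  -19 -> 19 -> 22 -> -22 -> -27 -> -36
  48 -> 48 -> 51 -> -51 -> -56 -> -65
  31 -> 31 -> 34 -> -34 -> -39 -> -48

-40; -61; -36; -65; -48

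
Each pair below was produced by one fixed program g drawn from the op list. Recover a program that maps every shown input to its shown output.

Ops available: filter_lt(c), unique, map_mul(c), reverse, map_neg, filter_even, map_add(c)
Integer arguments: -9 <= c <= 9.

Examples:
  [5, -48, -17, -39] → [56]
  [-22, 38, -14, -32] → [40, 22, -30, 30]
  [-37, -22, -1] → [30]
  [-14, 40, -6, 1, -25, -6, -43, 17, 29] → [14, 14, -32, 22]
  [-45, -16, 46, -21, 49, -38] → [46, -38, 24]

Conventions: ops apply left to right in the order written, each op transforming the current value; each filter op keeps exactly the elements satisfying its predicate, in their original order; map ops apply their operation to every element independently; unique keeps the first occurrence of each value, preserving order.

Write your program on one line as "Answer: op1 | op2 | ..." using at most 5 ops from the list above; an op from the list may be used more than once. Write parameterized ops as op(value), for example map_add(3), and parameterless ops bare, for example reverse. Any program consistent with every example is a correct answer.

filter_even | map_neg | map_add(8) | reverse

Check, running the answer program on each example:
  [5, -48, -17, -39] -> [-48] -> [48] -> [56] -> [56]
  [-22, 38, -14, -32] -> [-22, 38, -14, -32] -> [22, -38, 14, 32] -> [30, -30, 22, 40] -> [40, 22, -30, 30]
  [-37, -22, -1] -> [-22] -> [22] -> [30] -> [30]
  [-14, 40, -6, 1, -25, -6, -43, 17, 29] -> [-14, 40, -6, -6] -> [14, -40, 6, 6] -> [22, -32, 14, 14] -> [14, 14, -32, 22]
  [-45, -16, 46, -21, 49, -38] -> [-16, 46, -38] -> [16, -46, 38] -> [24, -38, 46] -> [46, -38, 24]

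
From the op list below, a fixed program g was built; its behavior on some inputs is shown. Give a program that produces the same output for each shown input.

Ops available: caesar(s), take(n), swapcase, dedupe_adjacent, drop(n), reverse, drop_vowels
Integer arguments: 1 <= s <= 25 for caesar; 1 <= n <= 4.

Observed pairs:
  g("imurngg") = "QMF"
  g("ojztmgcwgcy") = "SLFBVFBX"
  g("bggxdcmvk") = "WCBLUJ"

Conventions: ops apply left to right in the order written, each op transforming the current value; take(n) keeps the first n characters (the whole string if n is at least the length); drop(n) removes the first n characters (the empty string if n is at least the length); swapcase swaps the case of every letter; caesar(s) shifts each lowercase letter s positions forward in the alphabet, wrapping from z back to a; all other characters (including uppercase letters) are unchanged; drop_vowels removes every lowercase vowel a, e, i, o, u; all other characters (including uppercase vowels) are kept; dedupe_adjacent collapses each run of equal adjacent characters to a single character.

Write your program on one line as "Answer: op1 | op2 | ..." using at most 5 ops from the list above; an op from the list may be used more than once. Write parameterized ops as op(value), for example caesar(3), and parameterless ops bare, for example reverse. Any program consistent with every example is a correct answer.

caesar(25) | drop(3) | dedupe_adjacent | swapcase

Check, running the answer program on each example:
  "imurngg" -> "hltqmff" -> "qmff" -> "qmf" -> "QMF"
  "ojztmgcwgcy" -> "niyslfbvfbx" -> "slfbvfbx" -> "slfbvfbx" -> "SLFBVFBX"
  "bggxdcmvk" -> "affwcbluj" -> "wcbluj" -> "wcbluj" -> "WCBLUJ"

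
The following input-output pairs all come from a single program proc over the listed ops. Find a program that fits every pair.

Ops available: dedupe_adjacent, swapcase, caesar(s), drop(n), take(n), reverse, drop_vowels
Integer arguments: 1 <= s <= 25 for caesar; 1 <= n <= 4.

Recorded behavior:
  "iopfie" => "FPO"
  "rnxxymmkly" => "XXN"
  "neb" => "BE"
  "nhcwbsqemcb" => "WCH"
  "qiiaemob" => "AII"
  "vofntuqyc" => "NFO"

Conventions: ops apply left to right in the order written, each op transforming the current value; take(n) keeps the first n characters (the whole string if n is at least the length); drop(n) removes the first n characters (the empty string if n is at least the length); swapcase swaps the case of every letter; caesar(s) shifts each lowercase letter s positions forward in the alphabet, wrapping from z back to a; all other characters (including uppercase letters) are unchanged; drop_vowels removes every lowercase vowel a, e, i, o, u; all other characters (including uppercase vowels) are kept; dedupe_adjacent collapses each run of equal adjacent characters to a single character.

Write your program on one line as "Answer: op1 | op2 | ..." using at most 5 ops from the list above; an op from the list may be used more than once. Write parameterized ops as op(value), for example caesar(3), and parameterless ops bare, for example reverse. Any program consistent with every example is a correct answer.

drop(1) | take(3) | swapcase | reverse

Check, running the answer program on each example:
  "iopfie" -> "opfie" -> "opf" -> "OPF" -> "FPO"
  "rnxxymmkly" -> "nxxymmkly" -> "nxx" -> "NXX" -> "XXN"
  "neb" -> "eb" -> "eb" -> "EB" -> "BE"
  "nhcwbsqemcb" -> "hcwbsqemcb" -> "hcw" -> "HCW" -> "WCH"
  "qiiaemob" -> "iiaemob" -> "iia" -> "IIA" -> "AII"
  "vofntuqyc" -> "ofntuqyc" -> "ofn" -> "OFN" -> "NFO"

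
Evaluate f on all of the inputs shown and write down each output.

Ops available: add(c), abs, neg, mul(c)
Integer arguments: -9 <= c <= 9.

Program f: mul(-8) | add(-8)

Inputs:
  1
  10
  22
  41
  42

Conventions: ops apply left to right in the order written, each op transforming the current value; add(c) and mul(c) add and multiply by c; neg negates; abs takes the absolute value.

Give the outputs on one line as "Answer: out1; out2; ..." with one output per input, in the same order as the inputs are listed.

-16; -88; -184; -336; -344

Execution, op by op:
  1 -> -8 -> -16
  10 -> -80 -> -88
  22 -> -176 -> -184
  41 -> -328 -> -336
  42 -> -336 -> -344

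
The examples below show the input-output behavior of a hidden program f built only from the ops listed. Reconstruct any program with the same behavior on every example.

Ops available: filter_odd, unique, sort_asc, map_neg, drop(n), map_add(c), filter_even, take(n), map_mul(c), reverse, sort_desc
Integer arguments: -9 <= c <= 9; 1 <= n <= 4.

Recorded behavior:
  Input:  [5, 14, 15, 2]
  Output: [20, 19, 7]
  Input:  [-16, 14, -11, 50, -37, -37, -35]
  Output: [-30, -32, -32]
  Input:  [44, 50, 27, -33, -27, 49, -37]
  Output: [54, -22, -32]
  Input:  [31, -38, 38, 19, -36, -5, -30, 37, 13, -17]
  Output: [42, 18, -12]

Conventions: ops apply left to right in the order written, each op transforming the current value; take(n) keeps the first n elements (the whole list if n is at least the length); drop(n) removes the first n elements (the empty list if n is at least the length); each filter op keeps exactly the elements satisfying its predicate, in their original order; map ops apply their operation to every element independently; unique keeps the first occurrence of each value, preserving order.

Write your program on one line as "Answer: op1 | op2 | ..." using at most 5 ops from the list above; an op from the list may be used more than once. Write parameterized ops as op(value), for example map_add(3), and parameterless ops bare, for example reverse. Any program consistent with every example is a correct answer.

map_add(5) | reverse | take(3) | sort_asc | reverse

Check, running the answer program on each example:
  [5, 14, 15, 2] -> [10, 19, 20, 7] -> [7, 20, 19, 10] -> [7, 20, 19] -> [7, 19, 20] -> [20, 19, 7]
  [-16, 14, -11, 50, -37, -37, -35] -> [-11, 19, -6, 55, -32, -32, -30] -> [-30, -32, -32, 55, -6, 19, -11] -> [-30, -32, -32] -> [-32, -32, -30] -> [-30, -32, -32]
  [44, 50, 27, -33, -27, 49, -37] -> [49, 55, 32, -28, -22, 54, -32] -> [-32, 54, -22, -28, 32, 55, 49] -> [-32, 54, -22] -> [-32, -22, 54] -> [54, -22, -32]
  [31, -38, 38, 19, -36, -5, -30, 37, 13, -17] -> [36, -33, 43, 24, -31, 0, -25, 42, 18, -12] -> [-12, 18, 42, -25, 0, -31, 24, 43, -33, 36] -> [-12, 18, 42] -> [-12, 18, 42] -> [42, 18, -12]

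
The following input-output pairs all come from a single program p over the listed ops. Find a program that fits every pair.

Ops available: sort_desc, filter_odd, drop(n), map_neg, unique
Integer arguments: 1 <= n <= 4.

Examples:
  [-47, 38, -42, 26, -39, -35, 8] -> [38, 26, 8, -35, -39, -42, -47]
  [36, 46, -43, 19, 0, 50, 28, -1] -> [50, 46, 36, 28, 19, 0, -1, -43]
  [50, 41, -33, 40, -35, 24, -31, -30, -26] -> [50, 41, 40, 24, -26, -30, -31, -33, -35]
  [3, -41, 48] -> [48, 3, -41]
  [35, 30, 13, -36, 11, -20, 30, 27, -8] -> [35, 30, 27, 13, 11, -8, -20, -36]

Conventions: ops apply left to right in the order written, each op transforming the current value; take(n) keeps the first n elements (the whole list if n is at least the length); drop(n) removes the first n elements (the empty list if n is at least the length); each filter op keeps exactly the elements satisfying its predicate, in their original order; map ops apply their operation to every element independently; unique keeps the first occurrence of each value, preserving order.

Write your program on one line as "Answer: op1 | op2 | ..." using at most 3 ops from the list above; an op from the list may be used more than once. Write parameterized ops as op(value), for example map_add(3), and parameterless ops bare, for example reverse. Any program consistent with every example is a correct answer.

unique | sort_desc

Check, running the answer program on each example:
  [-47, 38, -42, 26, -39, -35, 8] -> [-47, 38, -42, 26, -39, -35, 8] -> [38, 26, 8, -35, -39, -42, -47]
  [36, 46, -43, 19, 0, 50, 28, -1] -> [36, 46, -43, 19, 0, 50, 28, -1] -> [50, 46, 36, 28, 19, 0, -1, -43]
  [50, 41, -33, 40, -35, 24, -31, -30, -26] -> [50, 41, -33, 40, -35, 24, -31, -30, -26] -> [50, 41, 40, 24, -26, -30, -31, -33, -35]
  [3, -41, 48] -> [3, -41, 48] -> [48, 3, -41]
  [35, 30, 13, -36, 11, -20, 30, 27, -8] -> [35, 30, 13, -36, 11, -20, 27, -8] -> [35, 30, 27, 13, 11, -8, -20, -36]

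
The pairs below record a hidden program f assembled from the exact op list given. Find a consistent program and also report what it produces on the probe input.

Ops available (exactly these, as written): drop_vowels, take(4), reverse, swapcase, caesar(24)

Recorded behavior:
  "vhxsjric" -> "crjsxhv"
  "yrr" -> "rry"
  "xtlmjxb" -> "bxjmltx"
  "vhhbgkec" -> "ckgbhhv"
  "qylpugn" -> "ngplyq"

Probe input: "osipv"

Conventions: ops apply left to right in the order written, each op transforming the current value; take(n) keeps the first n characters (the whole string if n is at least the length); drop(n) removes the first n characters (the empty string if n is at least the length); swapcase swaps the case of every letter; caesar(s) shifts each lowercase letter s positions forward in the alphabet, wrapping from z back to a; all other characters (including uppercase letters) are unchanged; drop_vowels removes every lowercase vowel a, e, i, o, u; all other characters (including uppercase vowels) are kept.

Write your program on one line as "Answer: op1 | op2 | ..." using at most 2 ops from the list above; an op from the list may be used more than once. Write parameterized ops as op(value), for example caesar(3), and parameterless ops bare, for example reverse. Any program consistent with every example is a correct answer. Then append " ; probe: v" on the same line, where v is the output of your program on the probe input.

reverse | drop_vowels ; probe: "vps"

Check, running the answer program on each example:
  "vhxsjric" -> "cirjsxhv" -> "crjsxhv"
  "yrr" -> "rry" -> "rry"
  "xtlmjxb" -> "bxjmltx" -> "bxjmltx"
  "vhhbgkec" -> "cekgbhhv" -> "ckgbhhv"
  "qylpugn" -> "nguplyq" -> "ngplyq"
  probe: "osipv" -> "vpiso" -> "vps"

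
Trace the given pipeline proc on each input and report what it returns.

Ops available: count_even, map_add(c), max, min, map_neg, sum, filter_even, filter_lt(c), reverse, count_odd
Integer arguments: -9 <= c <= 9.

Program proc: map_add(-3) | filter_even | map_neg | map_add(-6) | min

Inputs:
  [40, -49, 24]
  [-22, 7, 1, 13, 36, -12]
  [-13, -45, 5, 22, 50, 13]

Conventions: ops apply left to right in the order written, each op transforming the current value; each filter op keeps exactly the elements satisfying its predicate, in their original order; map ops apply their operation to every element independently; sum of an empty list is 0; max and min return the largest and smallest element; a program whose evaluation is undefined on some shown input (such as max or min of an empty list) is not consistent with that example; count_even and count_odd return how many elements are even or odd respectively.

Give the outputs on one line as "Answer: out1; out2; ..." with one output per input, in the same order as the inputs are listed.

Execution, op by op:
  [40, -49, 24] -> [37, -52, 21] -> [-52] -> [52] -> [46] -> 46
  [-22, 7, 1, 13, 36, -12] -> [-25, 4, -2, 10, 33, -15] -> [4, -2, 10] -> [-4, 2, -10] -> [-10, -4, -16] -> -16
  [-13, -45, 5, 22, 50, 13] -> [-16, -48, 2, 19, 47, 10] -> [-16, -48, 2, 10] -> [16, 48, -2, -10] -> [10, 42, -8, -16] -> -16

46; -16; -16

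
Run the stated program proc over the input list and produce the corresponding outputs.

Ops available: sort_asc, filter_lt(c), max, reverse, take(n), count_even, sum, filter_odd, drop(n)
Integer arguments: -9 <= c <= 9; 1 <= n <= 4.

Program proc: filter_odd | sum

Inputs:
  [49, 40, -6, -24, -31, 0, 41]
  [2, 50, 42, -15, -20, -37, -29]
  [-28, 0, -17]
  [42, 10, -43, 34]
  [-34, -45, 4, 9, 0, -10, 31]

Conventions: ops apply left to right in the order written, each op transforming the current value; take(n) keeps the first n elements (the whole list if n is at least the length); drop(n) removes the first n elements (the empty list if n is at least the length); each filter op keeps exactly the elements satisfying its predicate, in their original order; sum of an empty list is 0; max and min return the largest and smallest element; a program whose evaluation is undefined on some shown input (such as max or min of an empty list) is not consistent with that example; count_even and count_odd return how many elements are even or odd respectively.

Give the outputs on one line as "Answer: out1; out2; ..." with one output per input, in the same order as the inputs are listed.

Execution, op by op:
  [49, 40, -6, -24, -31, 0, 41] -> [49, -31, 41] -> 59
  [2, 50, 42, -15, -20, -37, -29] -> [-15, -37, -29] -> -81
  [-28, 0, -17] -> [-17] -> -17
  [42, 10, -43, 34] -> [-43] -> -43
  [-34, -45, 4, 9, 0, -10, 31] -> [-45, 9, 31] -> -5

59; -81; -17; -43; -5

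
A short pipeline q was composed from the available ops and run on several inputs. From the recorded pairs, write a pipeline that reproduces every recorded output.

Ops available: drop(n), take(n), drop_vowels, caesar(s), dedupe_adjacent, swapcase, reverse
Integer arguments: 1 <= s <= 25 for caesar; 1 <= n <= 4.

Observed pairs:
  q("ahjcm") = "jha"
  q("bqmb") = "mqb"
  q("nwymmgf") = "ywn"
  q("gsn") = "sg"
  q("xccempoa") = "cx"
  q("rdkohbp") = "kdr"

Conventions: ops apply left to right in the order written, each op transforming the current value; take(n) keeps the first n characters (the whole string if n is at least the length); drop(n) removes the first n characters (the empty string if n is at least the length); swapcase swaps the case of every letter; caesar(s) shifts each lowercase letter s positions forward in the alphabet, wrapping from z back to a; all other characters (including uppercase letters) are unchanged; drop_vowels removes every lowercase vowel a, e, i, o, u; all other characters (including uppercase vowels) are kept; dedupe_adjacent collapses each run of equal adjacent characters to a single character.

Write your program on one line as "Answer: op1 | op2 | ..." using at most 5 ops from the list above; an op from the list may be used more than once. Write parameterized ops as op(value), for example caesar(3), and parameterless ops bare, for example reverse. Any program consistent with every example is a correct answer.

take(4) | reverse | drop(1) | dedupe_adjacent

Check, running the answer program on each example:
  "ahjcm" -> "ahjc" -> "cjha" -> "jha" -> "jha"
  "bqmb" -> "bqmb" -> "bmqb" -> "mqb" -> "mqb"
  "nwymmgf" -> "nwym" -> "mywn" -> "ywn" -> "ywn"
  "gsn" -> "gsn" -> "nsg" -> "sg" -> "sg"
  "xccempoa" -> "xcce" -> "eccx" -> "ccx" -> "cx"
  "rdkohbp" -> "rdko" -> "okdr" -> "kdr" -> "kdr"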